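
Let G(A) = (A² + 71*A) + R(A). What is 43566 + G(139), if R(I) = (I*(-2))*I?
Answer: 34114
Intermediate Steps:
R(I) = -2*I² (R(I) = (-2*I)*I = -2*I²)
G(A) = -A² + 71*A (G(A) = (A² + 71*A) - 2*A² = -A² + 71*A)
43566 + G(139) = 43566 + 139*(71 - 1*139) = 43566 + 139*(71 - 139) = 43566 + 139*(-68) = 43566 - 9452 = 34114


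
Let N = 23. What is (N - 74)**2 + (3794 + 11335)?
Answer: 17730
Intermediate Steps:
(N - 74)**2 + (3794 + 11335) = (23 - 74)**2 + (3794 + 11335) = (-51)**2 + 15129 = 2601 + 15129 = 17730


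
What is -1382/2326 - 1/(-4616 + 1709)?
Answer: -2007574/3380841 ≈ -0.59381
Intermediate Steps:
-1382/2326 - 1/(-4616 + 1709) = -1382*1/2326 - 1/(-2907) = -691/1163 - 1*(-1/2907) = -691/1163 + 1/2907 = -2007574/3380841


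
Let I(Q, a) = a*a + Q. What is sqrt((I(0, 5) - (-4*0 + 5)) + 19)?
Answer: sqrt(39) ≈ 6.2450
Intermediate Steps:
I(Q, a) = Q + a**2 (I(Q, a) = a**2 + Q = Q + a**2)
sqrt((I(0, 5) - (-4*0 + 5)) + 19) = sqrt(((0 + 5**2) - (-4*0 + 5)) + 19) = sqrt(((0 + 25) - (0 + 5)) + 19) = sqrt((25 - 1*5) + 19) = sqrt((25 - 5) + 19) = sqrt(20 + 19) = sqrt(39)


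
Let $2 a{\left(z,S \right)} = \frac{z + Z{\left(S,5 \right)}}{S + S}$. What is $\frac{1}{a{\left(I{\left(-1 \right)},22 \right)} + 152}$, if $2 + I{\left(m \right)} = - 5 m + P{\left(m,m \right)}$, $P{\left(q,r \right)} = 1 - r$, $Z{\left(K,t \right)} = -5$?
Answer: $\frac{1}{152} \approx 0.0065789$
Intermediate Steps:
$I{\left(m \right)} = -1 - 6 m$ ($I{\left(m \right)} = -2 - \left(-1 + 6 m\right) = -1 - 6 m$)
$a{\left(z,S \right)} = \frac{-5 + z}{4 S}$ ($a{\left(z,S \right)} = \frac{\left(z - 5\right) \frac{1}{S + S}}{2} = \frac{\left(-5 + z\right) \frac{1}{2 S}}{2} = \frac{\frac{1}{2} \frac{1}{S} \left(-5 + z\right)}{2} = \frac{-5 + z}{4 S}$)
$\frac{1}{a{\left(I{\left(-1 \right)},22 \right)} + 152} = \frac{1}{\frac{-5 - -5}{4 \cdot 22} + 152} = \frac{1}{\frac{1}{4} \cdot \frac{1}{22} \left(-5 + \left(-1 + 6\right)\right) + 152} = \frac{1}{\frac{1}{4} \cdot \frac{1}{22} \left(-5 + 5\right) + 152} = \frac{1}{\frac{1}{4} \cdot \frac{1}{22} \cdot 0 + 152} = \frac{1}{0 + 152} = \frac{1}{152}$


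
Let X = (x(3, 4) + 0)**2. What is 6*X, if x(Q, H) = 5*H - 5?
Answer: 1350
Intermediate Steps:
x(Q, H) = -5 + 5*H
X = 225 (X = ((-5 + 5*4) + 0)**2 = ((-5 + 20) + 0)**2 = (15 + 0)**2 = 15**2 = 225)
6*X = 6*225 = 1350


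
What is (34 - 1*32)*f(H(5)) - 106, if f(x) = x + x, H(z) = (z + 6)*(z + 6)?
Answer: 378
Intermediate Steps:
H(z) = (6 + z)² (H(z) = (6 + z)*(6 + z) = (6 + z)²)
f(x) = 2*x
(34 - 1*32)*f(H(5)) - 106 = (34 - 1*32)*(2*(6 + 5)²) - 106 = (34 - 32)*(2*11²) - 106 = 2*(2*121) - 106 = 2*242 - 106 = 484 - 106 = 378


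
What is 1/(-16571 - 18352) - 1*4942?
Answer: -172589467/34923 ≈ -4942.0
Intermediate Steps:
1/(-16571 - 18352) - 1*4942 = 1/(-34923) - 4942 = -1/34923 - 4942 = -172589467/34923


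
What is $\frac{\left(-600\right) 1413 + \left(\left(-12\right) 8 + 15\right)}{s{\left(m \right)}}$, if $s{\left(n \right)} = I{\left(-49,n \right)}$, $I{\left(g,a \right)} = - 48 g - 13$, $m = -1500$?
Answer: $- \frac{847881}{2339} \approx -362.5$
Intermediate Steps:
$I{\left(g,a \right)} = -13 - 48 g$
$s{\left(n \right)} = 2339$ ($s{\left(n \right)} = -13 - -2352 = -13 + 2352 = 2339$)
$\frac{\left(-600\right) 1413 + \left(\left(-12\right) 8 + 15\right)}{s{\left(m \right)}} = \frac{\left(-600\right) 1413 + \left(\left(-12\right) 8 + 15\right)}{2339} = \left(-847800 + \left(-96 + 15\right)\right) \frac{1}{2339} = \left(-847800 - 81\right) \frac{1}{2339} = \left(-847881\right) \frac{1}{2339} = - \frac{847881}{2339}$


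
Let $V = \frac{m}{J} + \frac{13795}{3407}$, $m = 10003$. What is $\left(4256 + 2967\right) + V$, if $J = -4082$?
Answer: $\frac{100475193371}{13907374} \approx 7224.6$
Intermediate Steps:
$V = \frac{22230969}{13907374}$ ($V = \frac{10003}{-4082} + \frac{13795}{3407} = 10003 \left(- \frac{1}{4082}\right) + 13795 \cdot \frac{1}{3407} = - \frac{10003}{4082} + \frac{13795}{3407} = \frac{22230969}{13907374} \approx 1.5985$)
$\left(4256 + 2967\right) + V = \left(4256 + 2967\right) + \frac{22230969}{13907374} = 7223 + \frac{22230969}{13907374} = \frac{100475193371}{13907374}$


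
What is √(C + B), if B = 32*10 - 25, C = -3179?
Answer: 2*I*√721 ≈ 53.703*I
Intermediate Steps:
B = 295 (B = 320 - 25 = 295)
√(C + B) = √(-3179 + 295) = √(-2884) = 2*I*√721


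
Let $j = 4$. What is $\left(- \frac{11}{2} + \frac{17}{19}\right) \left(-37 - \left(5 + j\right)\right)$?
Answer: $\frac{4025}{19} \approx 211.84$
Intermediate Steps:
$\left(- \frac{11}{2} + \frac{17}{19}\right) \left(-37 - \left(5 + j\right)\right) = \left(- \frac{11}{2} + \frac{17}{19}\right) \left(-37 - 9\right) = \left(- \frac{175}{38}\right) \left(-46\right) = \frac{4025}{19}$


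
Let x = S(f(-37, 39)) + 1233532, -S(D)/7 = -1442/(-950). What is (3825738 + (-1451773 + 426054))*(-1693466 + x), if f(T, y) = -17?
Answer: -611730502600243/475 ≈ -1.2879e+12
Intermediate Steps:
S(D) = -5047/475 (S(D) = -(-10094)/(-950) = -(-10094)*(-1)/950 = -7*721/475 = -5047/475)
x = 585922653/475 (x = -5047/475 + 1233532 = 585922653/475 ≈ 1.2335e+6)
(3825738 + (-1451773 + 426054))*(-1693466 + x) = (3825738 + (-1451773 + 426054))*(-1693466 + 585922653/475) = (3825738 - 1025719)*(-218473697/475) = 2800019*(-218473697/475) = -611730502600243/475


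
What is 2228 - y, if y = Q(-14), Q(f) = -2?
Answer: 2230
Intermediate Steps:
y = -2
2228 - y = 2228 - 1*(-2) = 2228 + 2 = 2230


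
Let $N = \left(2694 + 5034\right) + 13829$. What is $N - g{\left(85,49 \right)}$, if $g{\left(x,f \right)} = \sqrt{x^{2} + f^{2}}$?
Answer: $21557 - \sqrt{9626} \approx 21459.0$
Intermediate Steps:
$N = 21557$ ($N = 7728 + 13829 = 21557$)
$g{\left(x,f \right)} = \sqrt{f^{2} + x^{2}}$
$N - g{\left(85,49 \right)} = 21557 - \sqrt{49^{2} + 85^{2}} = 21557 - \sqrt{2401 + 7225} = 21557 - \sqrt{9626}$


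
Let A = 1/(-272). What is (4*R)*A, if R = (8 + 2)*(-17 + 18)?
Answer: -5/34 ≈ -0.14706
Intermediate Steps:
R = 10 (R = 10*1 = 10)
A = -1/272 ≈ -0.0036765
(4*R)*A = (4*10)*(-1/272) = 40*(-1/272) = -5/34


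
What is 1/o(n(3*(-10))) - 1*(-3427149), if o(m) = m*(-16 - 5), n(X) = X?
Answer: 2159103871/630 ≈ 3.4271e+6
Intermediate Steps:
o(m) = -21*m (o(m) = m*(-21) = -21*m)
1/o(n(3*(-10))) - 1*(-3427149) = 1/(-63*(-10)) - 1*(-3427149) = 1/(-21*(-30)) + 3427149 = 1/630 + 3427149 = 2159103871/630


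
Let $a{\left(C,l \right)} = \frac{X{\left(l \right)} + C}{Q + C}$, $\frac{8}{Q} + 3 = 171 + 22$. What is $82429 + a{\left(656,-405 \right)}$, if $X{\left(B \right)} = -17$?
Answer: $\frac{5137365701}{62324} \approx 82430.0$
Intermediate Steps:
$Q = \frac{4}{95}$ ($Q = \frac{8}{-3 + \left(171 + 22\right)} = \frac{8}{-3 + 193} = \frac{8}{190} = 8 \cdot \frac{1}{190} = \frac{4}{95} \approx 0.042105$)
$a{\left(C,l \right)} = \frac{-17 + C}{\frac{4}{95} + C}$
$82429 + a{\left(656,-405 \right)} = 82429 + \frac{95 \left(-17 + 656\right)}{4 + 95 \cdot 656} = 82429 + 95 \frac{1}{4 + 62320} \cdot 639 = 82429 + 95 \cdot \frac{1}{62324} \cdot 639 = 82429 + \frac{60705}{62324} = \frac{5137365701}{62324}$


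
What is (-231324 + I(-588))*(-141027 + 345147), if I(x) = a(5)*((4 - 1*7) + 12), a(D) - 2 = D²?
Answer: -47168253720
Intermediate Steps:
a(D) = 2 + D²
I(x) = 243 (I(x) = (2 + 5²)*((4 - 1*7) + 12) = (2 + 25)*((4 - 7) + 12) = 27*(-3 + 12) = 27*9 = 243)
(-231324 + I(-588))*(-141027 + 345147) = (-231324 + 243)*(-141027 + 345147) = -231081*204120 = -47168253720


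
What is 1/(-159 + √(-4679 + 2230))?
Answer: -159/27730 - I*√2449/27730 ≈ -0.0057339 - 0.0017846*I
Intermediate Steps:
1/(-159 + √(-4679 + 2230)) = 1/(-159 + √(-2449)) = 1/(-159 + I*√2449)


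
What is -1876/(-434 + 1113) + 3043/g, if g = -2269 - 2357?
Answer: -1534939/448722 ≈ -3.4207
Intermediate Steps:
g = -4626
-1876/(-434 + 1113) + 3043/g = -1876/(-434 + 1113) + 3043/(-4626) = -1876/679 + 3043*(-1/4626) = -1876*1/679 - 3043/4626 = -268/97 - 3043/4626 = -1534939/448722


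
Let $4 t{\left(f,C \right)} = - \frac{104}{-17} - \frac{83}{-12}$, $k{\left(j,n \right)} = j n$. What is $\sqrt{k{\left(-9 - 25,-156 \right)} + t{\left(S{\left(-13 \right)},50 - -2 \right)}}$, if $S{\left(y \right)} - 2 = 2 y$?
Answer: $\frac{\sqrt{220866873}}{204} \approx 72.851$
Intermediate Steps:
$S{\left(y \right)} = 2 + 2 y$
$t{\left(f,C \right)} = \frac{2659}{816}$ ($t{\left(f,C \right)} = \frac{- \frac{104}{-17} - \frac{83}{-12}}{4} = \frac{\left(-104\right) \left(- \frac{1}{17}\right) - - \frac{83}{12}}{4} = \frac{\frac{104}{17} + \frac{83}{12}}{4} = \frac{1}{4} \cdot \frac{2659}{204} = \frac{2659}{816}$)
$\sqrt{k{\left(-9 - 25,-156 \right)} + t{\left(S{\left(-13 \right)},50 - -2 \right)}} = \sqrt{\left(-9 - 25\right) \left(-156\right) + \frac{2659}{816}} = \sqrt{\left(-34\right) \left(-156\right) + \frac{2659}{816}} = \sqrt{5304 + \frac{2659}{816}} = \sqrt{\frac{4330723}{816}} = \frac{\sqrt{220866873}}{204}$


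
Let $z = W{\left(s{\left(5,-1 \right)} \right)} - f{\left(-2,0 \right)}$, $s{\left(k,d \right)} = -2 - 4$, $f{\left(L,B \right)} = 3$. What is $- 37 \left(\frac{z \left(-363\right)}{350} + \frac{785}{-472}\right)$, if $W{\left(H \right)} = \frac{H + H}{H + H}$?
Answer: $- \frac{1256557}{82600} \approx -15.213$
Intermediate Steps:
$s{\left(k,d \right)} = -6$ ($s{\left(k,d \right)} = -2 - 4 = -6$)
$W{\left(H \right)} = 1$ ($W{\left(H \right)} = \frac{2 H}{2 H} = 2 H \frac{1}{2 H} = 1$)
$z = -2$ ($z = 1 - 3 = -2$)
$- 37 \left(\frac{z \left(-363\right)}{350} + \frac{785}{-472}\right) = - 37 \left(\frac{\left(-2\right) \left(-363\right)}{350} + \frac{785}{-472}\right) = - 37 \left(726 \cdot \frac{1}{350} + 785 \left(- \frac{1}{472}\right)\right) = - 37 \left(\frac{363}{175} - \frac{785}{472}\right) = \left(-37\right) \frac{33961}{82600} = - \frac{1256557}{82600}$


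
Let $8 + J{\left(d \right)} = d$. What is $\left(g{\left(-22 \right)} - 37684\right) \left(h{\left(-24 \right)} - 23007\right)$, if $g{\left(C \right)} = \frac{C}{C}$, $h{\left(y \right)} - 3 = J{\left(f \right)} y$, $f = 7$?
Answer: $865955340$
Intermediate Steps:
$J{\left(d \right)} = -8 + d$
$h{\left(y \right)} = 3 - y$ ($h{\left(y \right)} = 3 + \left(-8 + 7\right) y = 3 - y$)
$g{\left(C \right)} = 1$
$\left(g{\left(-22 \right)} - 37684\right) \left(h{\left(-24 \right)} - 23007\right) = \left(1 - 37684\right) \left(\left(3 - -24\right) - 23007\right) = - 37683 \left(\left(3 + 24\right) - 23007\right) = - 37683 \left(27 - 23007\right) = \left(-37683\right) \left(-22980\right) = 865955340$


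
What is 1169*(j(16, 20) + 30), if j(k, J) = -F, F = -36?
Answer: 77154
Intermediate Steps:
j(k, J) = 36 (j(k, J) = -1*(-36) = 36)
1169*(j(16, 20) + 30) = 1169*(36 + 30) = 1169*66 = 77154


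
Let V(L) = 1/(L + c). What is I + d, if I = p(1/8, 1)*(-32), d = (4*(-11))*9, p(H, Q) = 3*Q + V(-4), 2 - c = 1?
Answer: -1444/3 ≈ -481.33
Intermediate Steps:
c = 1 (c = 2 - 1*1 = 2 - 1 = 1)
V(L) = 1/(1 + L) (V(L) = 1/(L + 1) = 1/(1 + L))
p(H, Q) = -⅓ + 3*Q (p(H, Q) = 3*Q + 1/(1 - 4) = 3*Q + 1/(-3) = 3*Q - ⅓ = -⅓ + 3*Q)
d = -396 (d = -44*9 = -396)
I = -256/3 (I = (-⅓ + 3*1)*(-32) = (-⅓ + 3)*(-32) = (8/3)*(-32) = -256/3 ≈ -85.333)
I + d = -256/3 - 396 = -1444/3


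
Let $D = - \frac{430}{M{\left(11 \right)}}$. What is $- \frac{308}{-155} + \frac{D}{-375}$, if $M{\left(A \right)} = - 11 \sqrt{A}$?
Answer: $\frac{308}{155} - \frac{86 \sqrt{11}}{9075} \approx 1.9557$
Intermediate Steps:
$D = \frac{430 \sqrt{11}}{121}$ ($D = - \frac{430}{\left(-11\right) \sqrt{11}} = - 430 \left(- \frac{\sqrt{11}}{121}\right) = \frac{430 \sqrt{11}}{121} \approx 11.786$)
$- \frac{308}{-155} + \frac{D}{-375} = - \frac{308}{-155} + \frac{\frac{430}{121} \sqrt{11}}{-375} = \left(-308\right) \left(- \frac{1}{155}\right) + \frac{430 \sqrt{11}}{121} \left(- \frac{1}{375}\right) = \frac{308}{155} - \frac{86 \sqrt{11}}{9075}$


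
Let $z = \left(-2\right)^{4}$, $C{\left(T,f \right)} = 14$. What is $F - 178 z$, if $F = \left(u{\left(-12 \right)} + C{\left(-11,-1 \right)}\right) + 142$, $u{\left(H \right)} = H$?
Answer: $-2704$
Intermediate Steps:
$z = 16$
$F = 144$ ($F = \left(-12 + 14\right) + 142 = 2 + 142 = 144$)
$F - 178 z = 144 - 2848 = -2704$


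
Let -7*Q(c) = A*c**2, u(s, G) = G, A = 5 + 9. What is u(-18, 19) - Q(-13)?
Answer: 357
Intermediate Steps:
A = 14
Q(c) = -2*c**2
u(-18, 19) - Q(-13) = 19 - (-2)*(-13)**2 = 19 - (-2)*169 = 19 - 1*(-338) = 19 + 338 = 357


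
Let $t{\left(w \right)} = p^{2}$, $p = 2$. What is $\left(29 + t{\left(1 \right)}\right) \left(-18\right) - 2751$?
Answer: $-3345$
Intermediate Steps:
$t{\left(w \right)} = 4$ ($t{\left(w \right)} = 2^{2} = 4$)
$\left(29 + t{\left(1 \right)}\right) \left(-18\right) - 2751 = \left(29 + 4\right) \left(-18\right) - 2751 = 33 \left(-18\right) - 2751 = -594 - 2751 = -3345$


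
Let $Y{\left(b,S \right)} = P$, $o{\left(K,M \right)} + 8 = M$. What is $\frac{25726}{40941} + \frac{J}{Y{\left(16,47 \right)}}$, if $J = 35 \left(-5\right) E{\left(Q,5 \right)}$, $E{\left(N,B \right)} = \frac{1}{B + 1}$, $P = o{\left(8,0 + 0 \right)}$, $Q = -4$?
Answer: $\frac{2799841}{655056} \approx 4.2742$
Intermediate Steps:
$o{\left(K,M \right)} = -8 + M$
$P = -8$ ($P = -8 + \left(0 + 0\right) = -8 + 0 = -8$)
$E{\left(N,B \right)} = \frac{1}{1 + B}$
$Y{\left(b,S \right)} = -8$
$J = - \frac{175}{6}$ ($J = \frac{35 \left(-5\right)}{1 + 5} = - \frac{175}{6} \approx -29.167$)
$\frac{25726}{40941} + \frac{J}{Y{\left(16,47 \right)}} = \frac{25726}{40941} - \frac{175}{6 \left(-8\right)} = 25726 \cdot \frac{1}{40941} - - \frac{175}{48} = \frac{25726}{40941} + \frac{175}{48} = \frac{2799841}{655056}$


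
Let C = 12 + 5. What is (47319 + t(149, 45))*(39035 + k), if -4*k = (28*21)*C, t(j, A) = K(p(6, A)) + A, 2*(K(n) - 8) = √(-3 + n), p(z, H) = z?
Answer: 1730783392 + 18268*√3 ≈ 1.7308e+9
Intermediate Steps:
C = 17
K(n) = 8 + √(-3 + n)/2
t(j, A) = 8 + A + √3/2 (t(j, A) = (8 + √(-3 + 6)/2) + A = (8 + √3/2) + A = 8 + A + √3/2)
k = -2499 (k = -28*21*17/4 = -147*17 = -¼*9996 = -2499)
(47319 + t(149, 45))*(39035 + k) = (47319 + (8 + 45 + √3/2))*(39035 - 2499) = (47319 + (53 + √3/2))*36536 = (47372 + √3/2)*36536 = 1730783392 + 18268*√3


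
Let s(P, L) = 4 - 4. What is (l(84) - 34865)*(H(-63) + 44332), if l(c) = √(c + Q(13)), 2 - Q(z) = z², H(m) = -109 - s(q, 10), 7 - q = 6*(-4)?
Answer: -1541834895 + 44223*I*√83 ≈ -1.5418e+9 + 4.0289e+5*I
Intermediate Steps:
q = 31 (q = 7 - 6*(-4) = 7 - 1*(-24) = 7 + 24 = 31)
s(P, L) = 0
H(m) = -109 (H(m) = -109 - 1*0 = -109 + 0 = -109)
Q(z) = 2 - z²
l(c) = √(-167 + c) (l(c) = √(c + (2 - 1*13²)) = √(c + (2 - 1*169)) = √(c + (2 - 169)) = √(c - 167) = √(-167 + c))
(l(84) - 34865)*(H(-63) + 44332) = (√(-167 + 84) - 34865)*(-109 + 44332) = (√(-83) - 34865)*44223 = (I*√83 - 34865)*44223 = (-34865 + I*√83)*44223 = -1541834895 + 44223*I*√83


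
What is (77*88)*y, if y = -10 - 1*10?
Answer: -135520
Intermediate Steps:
y = -20 (y = -10 - 10 = -20)
(77*88)*y = (77*88)*(-20) = 6776*(-20) = -135520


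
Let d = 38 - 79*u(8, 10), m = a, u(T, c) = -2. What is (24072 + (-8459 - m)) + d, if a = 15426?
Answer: 383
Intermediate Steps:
m = 15426
d = 196 (d = 38 - 79*(-2) = 38 + 158 = 196)
(24072 + (-8459 - m)) + d = (24072 + (-8459 - 1*15426)) + 196 = (24072 + (-8459 - 15426)) + 196 = (24072 - 23885) + 196 = 187 + 196 = 383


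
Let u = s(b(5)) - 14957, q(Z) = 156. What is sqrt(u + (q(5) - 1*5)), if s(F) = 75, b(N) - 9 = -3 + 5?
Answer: I*sqrt(14731) ≈ 121.37*I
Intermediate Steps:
b(N) = 11 (b(N) = 9 + (-3 + 5) = 9 + 2 = 11)
u = -14882 (u = 75 - 14957 = -14882)
sqrt(u + (q(5) - 1*5)) = sqrt(-14882 + (156 - 1*5)) = sqrt(-14882 + (156 - 5)) = sqrt(-14882 + 151) = sqrt(-14731) = I*sqrt(14731)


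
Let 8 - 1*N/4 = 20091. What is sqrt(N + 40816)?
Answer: 2*I*sqrt(9879) ≈ 198.79*I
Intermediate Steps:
N = -80332 (N = 32 - 4*20091 = 32 - 80364 = -80332)
sqrt(N + 40816) = sqrt(-80332 + 40816) = sqrt(-39516) = 2*I*sqrt(9879)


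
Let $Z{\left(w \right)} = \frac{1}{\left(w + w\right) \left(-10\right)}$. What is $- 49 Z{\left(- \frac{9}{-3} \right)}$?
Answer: $\frac{49}{60} \approx 0.81667$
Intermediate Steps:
$Z{\left(w \right)} = - \frac{1}{20 w}$ ($Z{\left(w \right)} = \frac{1}{2 w} \left(- \frac{1}{10}\right) = - \frac{1}{20 w}$)
$- 49 Z{\left(- \frac{9}{-3} \right)} = - 49 \left(- \frac{1}{20 \left(- \frac{9}{-3}\right)}\right) = - 49 \left(- \frac{1}{20 \left(\left(-9\right) \left(- \frac{1}{3}\right)\right)}\right) = - 49 \left(- \frac{1}{20 \cdot 3}\right) = - 49 \left(\left(- \frac{1}{20}\right) \frac{1}{3}\right) = \left(-49\right) \left(- \frac{1}{60}\right) = \frac{49}{60}$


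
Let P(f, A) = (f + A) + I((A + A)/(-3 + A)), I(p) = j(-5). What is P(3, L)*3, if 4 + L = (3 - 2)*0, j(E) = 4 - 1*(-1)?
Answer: 12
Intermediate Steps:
j(E) = 5 (j(E) = 4 + 1 = 5)
I(p) = 5
L = -4 (L = -4 + (3 - 2)*0 = -4 + 1*0 = -4 + 0 = -4)
P(f, A) = 5 + A + f (P(f, A) = (f + A) + 5 = (A + f) + 5 = 5 + A + f)
P(3, L)*3 = (5 - 4 + 3)*3 = 4*3 = 12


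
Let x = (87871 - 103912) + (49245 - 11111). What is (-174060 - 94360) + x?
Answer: -246327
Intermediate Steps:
x = 22093 (x = -16041 + 38134 = 22093)
(-174060 - 94360) + x = (-174060 - 94360) + 22093 = -268420 + 22093 = -246327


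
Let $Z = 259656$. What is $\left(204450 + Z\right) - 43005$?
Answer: $421101$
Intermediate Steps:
$\left(204450 + Z\right) - 43005 = \left(204450 + 259656\right) - 43005 = 464106 - 43005 = 421101$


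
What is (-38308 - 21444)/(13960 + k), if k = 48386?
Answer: -29876/31173 ≈ -0.95839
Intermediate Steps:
(-38308 - 21444)/(13960 + k) = (-38308 - 21444)/(13960 + 48386) = -59752/62346 = -59752*1/62346 = -29876/31173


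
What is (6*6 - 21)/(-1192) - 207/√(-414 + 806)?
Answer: -15/1192 - 207*√2/28 ≈ -10.468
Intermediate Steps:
(6*6 - 21)/(-1192) - 207/√(-414 + 806) = (36 - 21)*(-1/1192) - 207*√2/28 = 15*(-1/1192) - 207*√2/28 = -15/1192 - 207*√2/28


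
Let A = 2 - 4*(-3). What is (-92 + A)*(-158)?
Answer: 12324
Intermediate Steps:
A = 14 (A = 2 + 12 = 14)
(-92 + A)*(-158) = (-92 + 14)*(-158) = -78*(-158) = 12324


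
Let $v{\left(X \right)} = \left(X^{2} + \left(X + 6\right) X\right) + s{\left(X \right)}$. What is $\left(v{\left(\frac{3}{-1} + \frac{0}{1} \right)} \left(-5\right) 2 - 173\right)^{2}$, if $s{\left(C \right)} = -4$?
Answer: $17689$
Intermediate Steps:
$v{\left(X \right)} = -4 + X^{2} + X \left(6 + X\right)$ ($v{\left(X \right)} = \left(X^{2} + \left(X + 6\right) X\right) - 4 = \left(X^{2} + \left(6 + X\right) X\right) - 4 = \left(X^{2} + X \left(6 + X\right)\right) - 4 = -4 + X^{2} + X \left(6 + X\right)$)
$\left(v{\left(\frac{3}{-1} + \frac{0}{1} \right)} \left(-5\right) 2 - 173\right)^{2} = \left(\left(-4 + 2 \left(\frac{3}{-1} + \frac{0}{1}\right)^{2} + 6 \left(\frac{3}{-1} + \frac{0}{1}\right)\right) \left(-5\right) 2 - 173\right)^{2} = \left(\left(-4 + 2 \left(3 \left(-1\right) + 0 \cdot 1\right)^{2} + 6 \left(3 \left(-1\right) + 0 \cdot 1\right)\right) \left(-5\right) 2 - 173\right)^{2} = \left(\left(-4 + 2 \left(-3 + 0\right)^{2} + 6 \left(-3 + 0\right)\right) \left(-5\right) 2 - 173\right)^{2} = \left(\left(-4 + 2 \left(-3\right)^{2} + 6 \left(-3\right)\right) \left(-5\right) 2 - 173\right)^{2} = \left(\left(-4 + 2 \cdot 9 - 18\right) \left(-5\right) 2 - 173\right)^{2} = \left(\left(-4 + 18 - 18\right) \left(-5\right) 2 - 173\right)^{2} = \left(\left(-4\right) \left(-5\right) 2 - 173\right)^{2} = \left(20 \cdot 2 - 173\right)^{2} = \left(40 - 173\right)^{2} = \left(-133\right)^{2} = 17689$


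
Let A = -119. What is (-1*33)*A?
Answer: 3927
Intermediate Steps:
(-1*33)*A = -1*33*(-119) = -33*(-119) = 3927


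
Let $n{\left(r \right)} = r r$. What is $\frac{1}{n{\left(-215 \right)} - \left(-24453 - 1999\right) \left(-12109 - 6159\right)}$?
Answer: $- \frac{1}{483178911} \approx -2.0696 \cdot 10^{-9}$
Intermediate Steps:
$n{\left(r \right)} = r^{2}$
$\frac{1}{n{\left(-215 \right)} - \left(-24453 - 1999\right) \left(-12109 - 6159\right)} = \frac{1}{\left(-215\right)^{2} - \left(-24453 - 1999\right) \left(-12109 - 6159\right)} = \frac{1}{46225 - \left(-26452\right) \left(-18268\right)} = \frac{1}{46225 - 483225136} = \frac{1}{-483178911} = - \frac{1}{483178911}$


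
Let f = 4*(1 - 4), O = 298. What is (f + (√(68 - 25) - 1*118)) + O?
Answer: 168 + √43 ≈ 174.56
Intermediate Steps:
f = -12 (f = 4*(-3) = -12)
(f + (√(68 - 25) - 1*118)) + O = (-12 + (√(68 - 25) - 1*118)) + 298 = (-12 + (√43 - 118)) + 298 = (-12 + (-118 + √43)) + 298 = (-130 + √43) + 298 = 168 + √43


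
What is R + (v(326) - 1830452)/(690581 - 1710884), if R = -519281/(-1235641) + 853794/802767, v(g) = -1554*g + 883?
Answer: 1273017238128316558/337357003453663347 ≈ 3.7735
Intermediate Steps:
v(g) = 883 - 1554*g
R = 490614840827/330643939549 (R = -519281*(-1/1235641) + 853794*(1/802767) = 519281/1235641 + 284598/267589 = 490614840827/330643939549 ≈ 1.4838)
R + (v(326) - 1830452)/(690581 - 1710884) = 490614840827/330643939549 + ((883 - 1554*326) - 1830452)/(690581 - 1710884) = 490614840827/330643939549 + ((883 - 506604) - 1830452)/(-1020303) = 490614840827/330643939549 + (-505721 - 1830452)*(-1/1020303) = 490614840827/330643939549 - 2336173*(-1/1020303) = 490614840827/330643939549 + 2336173/1020303 = 1273017238128316558/337357003453663347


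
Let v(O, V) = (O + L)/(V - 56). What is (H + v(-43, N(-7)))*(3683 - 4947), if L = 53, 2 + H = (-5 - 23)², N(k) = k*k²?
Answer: -394378112/399 ≈ -9.8842e+5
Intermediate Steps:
N(k) = k³
H = 782 (H = -2 + (-5 - 23)² = -2 + (-28)² = -2 + 784 = 782)
v(O, V) = (53 + O)/(-56 + V) (v(O, V) = (O + 53)/(V - 56) = (53 + O)/(-56 + V))
(H + v(-43, N(-7)))*(3683 - 4947) = (782 + (53 - 43)/(-56 + (-7)³))*(3683 - 4947) = (782 + 10/(-56 - 343))*(-1264) = (782 + 10/(-399))*(-1264) = (782 - 1/399*10)*(-1264) = (782 - 10/399)*(-1264) = (312008/399)*(-1264) = -394378112/399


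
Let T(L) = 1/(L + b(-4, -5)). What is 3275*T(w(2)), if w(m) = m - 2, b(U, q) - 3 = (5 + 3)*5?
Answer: 3275/43 ≈ 76.163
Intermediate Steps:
b(U, q) = 43 (b(U, q) = 3 + (5 + 3)*5 = 3 + 8*5 = 3 + 40 = 43)
w(m) = -2 + m
T(L) = 1/(43 + L) (T(L) = 1/(L + 43) = 1/(43 + L))
3275*T(w(2)) = 3275/(43 + (-2 + 2)) = 3275/(43 + 0) = 3275/43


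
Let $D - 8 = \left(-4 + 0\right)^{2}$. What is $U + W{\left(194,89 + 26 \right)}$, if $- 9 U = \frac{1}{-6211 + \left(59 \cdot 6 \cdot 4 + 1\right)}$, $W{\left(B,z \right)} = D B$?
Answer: $\frac{200887777}{43146} \approx 4656.0$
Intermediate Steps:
$D = 24$ ($D = 8 + \left(-4 + 0\right)^{2} = 8 + \left(-4\right)^{2} = 8 + 16 = 24$)
$W{\left(B,z \right)} = 24 B$
$U = \frac{1}{43146}$ ($U = - \frac{1}{9 \left(-6211 + \left(59 \cdot 6 \cdot 4 + 1\right)\right)} = - \frac{1}{9 \left(-6211 + \left(59 \cdot 24 + 1\right)\right)} = - \frac{1}{9 \left(-6211 + \left(1416 + 1\right)\right)} = - \frac{1}{9 \left(-6211 + 1417\right)} = - \frac{1}{9 \left(-4794\right)} = \left(- \frac{1}{9}\right) \left(- \frac{1}{4794}\right) = \frac{1}{43146} \approx 2.3177 \cdot 10^{-5}$)
$U + W{\left(194,89 + 26 \right)} = \frac{1}{43146} + 24 \cdot 194 = \frac{1}{43146} + 4656 = \frac{200887777}{43146}$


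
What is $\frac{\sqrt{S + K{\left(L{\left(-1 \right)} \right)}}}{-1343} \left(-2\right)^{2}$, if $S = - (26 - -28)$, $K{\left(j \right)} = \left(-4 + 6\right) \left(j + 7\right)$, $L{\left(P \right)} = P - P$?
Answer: $- \frac{8 i \sqrt{10}}{1343} \approx - 0.018837 i$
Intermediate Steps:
$L{\left(P \right)} = 0$
$K{\left(j \right)} = 14 + 2 j$ ($K{\left(j \right)} = 2 \left(7 + j\right) = 14 + 2 j$)
$S = -54$ ($S = - (26 + 28) = \left(-1\right) 54 = -54$)
$\frac{\sqrt{S + K{\left(L{\left(-1 \right)} \right)}}}{-1343} \left(-2\right)^{2} = \frac{\sqrt{-54 + \left(14 + 2 \cdot 0\right)}}{-1343} \left(-2\right)^{2} = \sqrt{-54 + \left(14 + 0\right)} \left(- \frac{1}{1343}\right) 4 = \sqrt{-54 + 14} \left(- \frac{1}{1343}\right) 4 = \sqrt{-40} \left(- \frac{1}{1343}\right) 4 = 2 i \sqrt{10} \left(- \frac{1}{1343}\right) 4 = - \frac{2 i \sqrt{10}}{1343} \cdot 4 = - \frac{8 i \sqrt{10}}{1343}$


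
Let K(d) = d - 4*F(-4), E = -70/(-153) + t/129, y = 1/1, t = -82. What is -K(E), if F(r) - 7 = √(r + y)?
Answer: 185384/6579 + 4*I*√3 ≈ 28.178 + 6.9282*I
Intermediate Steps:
y = 1 (y = 1*1 = 1)
E = -1172/6579 (E = -70/(-153) - 82/129 = -70*(-1/153) - 82*1/129 = 70/153 - 82/129 = -1172/6579 ≈ -0.17814)
F(r) = 7 + √(1 + r) (F(r) = 7 + √(r + 1) = 7 + √(1 + r))
K(d) = -28 + d - 4*I*√3 (K(d) = d - 4*(7 + √(1 - 4)) = d - 4*(7 + √(-3)) = d - 4*(7 + I*√3) = d + (-28 - 4*I*√3) = -28 + d - 4*I*√3)
-K(E) = -(-28 - 1172/6579 - 4*I*√3) = -(-185384/6579 - 4*I*√3) = 185384/6579 + 4*I*√3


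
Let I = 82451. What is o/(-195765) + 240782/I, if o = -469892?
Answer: 85879753522/16141020015 ≈ 5.3206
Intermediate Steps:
o/(-195765) + 240782/I = -469892/(-195765) + 240782/82451 = -469892*(-1/195765) + 240782*(1/82451) = 469892/195765 + 240782/82451 = 85879753522/16141020015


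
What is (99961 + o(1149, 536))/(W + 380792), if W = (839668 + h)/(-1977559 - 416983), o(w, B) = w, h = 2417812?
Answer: 60528035405/227954794946 ≈ 0.26553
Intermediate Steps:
W = -1628740/1197271 (W = (839668 + 2417812)/(-1977559 - 416983) = 3257480/(-2394542) = 3257480*(-1/2394542) = -1628740/1197271 ≈ -1.3604)
(99961 + o(1149, 536))/(W + 380792) = (99961 + 1149)/(-1628740/1197271 + 380792) = 101110/(455909589892/1197271) = 101110*(1197271/455909589892) = 60528035405/227954794946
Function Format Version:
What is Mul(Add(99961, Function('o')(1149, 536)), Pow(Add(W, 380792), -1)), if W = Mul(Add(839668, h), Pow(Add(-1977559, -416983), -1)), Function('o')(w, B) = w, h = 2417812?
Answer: Rational(60528035405, 227954794946) ≈ 0.26553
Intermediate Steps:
W = Rational(-1628740, 1197271) (W = Mul(Add(839668, 2417812), Pow(Add(-1977559, -416983), -1)) = Mul(3257480, Pow(-2394542, -1)) = Mul(3257480, Rational(-1, 2394542)) = Rational(-1628740, 1197271) ≈ -1.3604)
Mul(Add(99961, Function('o')(1149, 536)), Pow(Add(W, 380792), -1)) = Mul(Add(99961, 1149), Pow(Add(Rational(-1628740, 1197271), 380792), -1)) = Mul(101110, Pow(Rational(455909589892, 1197271), -1)) = Mul(101110, Rational(1197271, 455909589892)) = Rational(60528035405, 227954794946)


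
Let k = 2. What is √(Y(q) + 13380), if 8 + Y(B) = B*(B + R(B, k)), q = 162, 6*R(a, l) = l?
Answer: √39670 ≈ 199.17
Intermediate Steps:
R(a, l) = l/6
Y(B) = -8 + B*(⅓ + B) (Y(B) = -8 + B*(B + (⅙)*2) = -8 + B*(B + ⅓) = -8 + B*(⅓ + B))
√(Y(q) + 13380) = √((-8 + 162² + (⅓)*162) + 13380) = √((-8 + 26244 + 54) + 13380) = √(26290 + 13380) = √39670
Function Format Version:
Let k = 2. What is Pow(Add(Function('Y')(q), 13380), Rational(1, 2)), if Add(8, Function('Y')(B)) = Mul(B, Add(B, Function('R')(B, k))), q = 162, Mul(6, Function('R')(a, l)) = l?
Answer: Pow(39670, Rational(1, 2)) ≈ 199.17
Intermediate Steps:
Function('R')(a, l) = Mul(Rational(1, 6), l)
Function('Y')(B) = Add(-8, Mul(B, Add(Rational(1, 3), B))) (Function('Y')(B) = Add(-8, Mul(B, Add(B, Mul(Rational(1, 6), 2)))) = Add(-8, Mul(B, Add(B, Rational(1, 3)))) = Add(-8, Mul(B, Add(Rational(1, 3), B))))
Pow(Add(Function('Y')(q), 13380), Rational(1, 2)) = Pow(Add(Add(-8, Pow(162, 2), Mul(Rational(1, 3), 162)), 13380), Rational(1, 2)) = Pow(Add(Add(-8, 26244, 54), 13380), Rational(1, 2)) = Pow(Add(26290, 13380), Rational(1, 2)) = Pow(39670, Rational(1, 2))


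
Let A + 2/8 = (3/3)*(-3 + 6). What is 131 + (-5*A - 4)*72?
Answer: -1147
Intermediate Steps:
A = 11/4 (A = -¼ + (3/3)*(-3 + 6) = -¼ + (3*(⅓))*3 = -¼ + 1*3 = -¼ + 3 = 11/4 ≈ 2.7500)
131 + (-5*A - 4)*72 = 131 + (-5*11/4 - 4)*72 = 131 + (-55/4 - 4)*72 = 131 - 71/4*72 = 131 - 1278 = -1147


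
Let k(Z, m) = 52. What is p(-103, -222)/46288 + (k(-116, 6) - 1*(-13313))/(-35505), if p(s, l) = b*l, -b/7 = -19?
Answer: -23475/23144 ≈ -1.0143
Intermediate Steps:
b = 133 (b = -7*(-19) = 133)
p(s, l) = 133*l
p(-103, -222)/46288 + (k(-116, 6) - 1*(-13313))/(-35505) = (133*(-222))/46288 + (52 - 1*(-13313))/(-35505) = -29526*1/46288 + (52 + 13313)*(-1/35505) = -14763/23144 + 13365*(-1/35505) = -14763/23144 - 99/263 = -23475/23144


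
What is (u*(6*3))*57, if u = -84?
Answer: -86184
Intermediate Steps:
(u*(6*3))*57 = -504*3*57 = -84*18*57 = -1512*57 = -86184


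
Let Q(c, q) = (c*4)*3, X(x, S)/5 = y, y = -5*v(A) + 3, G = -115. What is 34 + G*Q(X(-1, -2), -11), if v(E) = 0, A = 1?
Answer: -20666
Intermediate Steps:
y = 3 (y = -5*0 + 3 = 0 + 3 = 3)
X(x, S) = 15 (X(x, S) = 5*3 = 15)
Q(c, q) = 12*c (Q(c, q) = (4*c)*3 = 12*c)
34 + G*Q(X(-1, -2), -11) = 34 - 1380*15 = 34 - 115*180 = 34 - 20700 = -20666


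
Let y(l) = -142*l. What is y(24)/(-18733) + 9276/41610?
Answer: 52595698/129913355 ≈ 0.40485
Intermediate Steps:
y(24)/(-18733) + 9276/41610 = -142*24/(-18733) + 9276/41610 = -3408*(-1/18733) + 9276*(1/41610) = 3408/18733 + 1546/6935 = 52595698/129913355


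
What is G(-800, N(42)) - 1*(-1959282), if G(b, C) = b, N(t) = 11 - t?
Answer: 1958482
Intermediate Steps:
G(-800, N(42)) - 1*(-1959282) = -800 - 1*(-1959282) = -800 + 1959282 = 1958482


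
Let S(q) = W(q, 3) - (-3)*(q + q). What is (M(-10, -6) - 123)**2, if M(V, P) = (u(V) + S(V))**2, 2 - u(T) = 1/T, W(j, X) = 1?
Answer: 97007954521/10000 ≈ 9.7008e+6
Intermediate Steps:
u(T) = 2 - 1/T
S(q) = 1 + 6*q (S(q) = 1 - (-3)*(q + q) = 1 - (-3)*2*q = 1 - (-6)*q = 1 + 6*q)
M(V, P) = (3 - 1/V + 6*V)**2 (M(V, P) = ((2 - 1/V) + (1 + 6*V))**2 = (3 - 1/V + 6*V)**2)
(M(-10, -6) - 123)**2 = ((-1 + 3*(-10) + 6*(-10)**2)**2/(-10)**2 - 123)**2 = ((-1 - 30 + 6*100)**2/100 - 123)**2 = ((-1 - 30 + 600)**2/100 - 123)**2 = ((1/100)*569**2 - 123)**2 = ((1/100)*323761 - 123)**2 = (323761/100 - 123)**2 = (311461/100)**2 = 97007954521/10000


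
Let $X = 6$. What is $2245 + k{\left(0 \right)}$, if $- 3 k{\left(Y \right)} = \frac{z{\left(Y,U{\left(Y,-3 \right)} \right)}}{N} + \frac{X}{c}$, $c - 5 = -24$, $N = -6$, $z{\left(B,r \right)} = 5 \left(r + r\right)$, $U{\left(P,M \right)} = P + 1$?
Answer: $\frac{384008}{171} \approx 2245.7$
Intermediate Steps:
$U{\left(P,M \right)} = 1 + P$
$z{\left(B,r \right)} = 10 r$ ($z{\left(B,r \right)} = 5 \cdot 2 r = 10 r$)
$c = -19$ ($c = 5 - 24 = -19$)
$k{\left(Y \right)} = \frac{113}{171} + \frac{5 Y}{9}$ ($k{\left(Y \right)} = - \frac{\frac{10 \left(1 + Y\right)}{-6} + \frac{6}{-19}}{3} = - \frac{\left(10 + 10 Y\right) \left(- \frac{1}{6}\right) + 6 \left(- \frac{1}{19}\right)}{3} = - \frac{\left(- \frac{5}{3} - \frac{5 Y}{3}\right) - \frac{6}{19}}{3} = - \frac{- \frac{113}{57} - \frac{5 Y}{3}}{3} = \frac{113}{171} + \frac{5 Y}{9}$)
$2245 + k{\left(0 \right)} = 2245 + \left(\frac{113}{171} + \frac{5}{9} \cdot 0\right) = 2245 + \left(\frac{113}{171} + 0\right) = 2245 + \frac{113}{171} = \frac{384008}{171}$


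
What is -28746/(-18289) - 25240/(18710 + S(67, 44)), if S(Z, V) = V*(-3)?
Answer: 36214414/169886521 ≈ 0.21317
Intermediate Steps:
S(Z, V) = -3*V
-28746/(-18289) - 25240/(18710 + S(67, 44)) = -28746/(-18289) - 25240/(18710 - 3*44) = -28746*(-1/18289) - 25240/(18710 - 132) = 28746/18289 - 25240/18578 = 28746/18289 - 25240*1/18578 = 28746/18289 - 12620/9289 = 36214414/169886521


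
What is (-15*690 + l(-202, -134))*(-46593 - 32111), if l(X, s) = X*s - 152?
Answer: -1303810464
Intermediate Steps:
l(X, s) = -152 + X*s
(-15*690 + l(-202, -134))*(-46593 - 32111) = (-15*690 + (-152 - 202*(-134)))*(-46593 - 32111) = (-10350 + (-152 + 27068))*(-78704) = (-10350 + 26916)*(-78704) = 16566*(-78704) = -1303810464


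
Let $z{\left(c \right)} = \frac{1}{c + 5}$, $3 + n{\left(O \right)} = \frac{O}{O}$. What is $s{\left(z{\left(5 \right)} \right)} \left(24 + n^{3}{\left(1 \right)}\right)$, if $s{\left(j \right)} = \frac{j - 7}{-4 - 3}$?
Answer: $\frac{552}{35} \approx 15.771$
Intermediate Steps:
$n{\left(O \right)} = -2$ ($n{\left(O \right)} = -3 + \frac{O}{O} = -3 + 1 = -2$)
$z{\left(c \right)} = \frac{1}{5 + c}$
$s{\left(j \right)} = 1 - \frac{j}{7}$ ($s{\left(j \right)} = \frac{-7 + j}{-7} = - \frac{-7 + j}{7} = 1 - \frac{j}{7}$)
$s{\left(z{\left(5 \right)} \right)} \left(24 + n^{3}{\left(1 \right)}\right) = \left(1 - \frac{1}{7 \left(5 + 5\right)}\right) \left(24 + \left(-2\right)^{3}\right) = \left(1 - \frac{1}{7 \cdot 10}\right) \left(24 - 8\right) = \left(1 - \frac{1}{70}\right) 16 = \frac{69}{70} \cdot 16 = \frac{552}{35}$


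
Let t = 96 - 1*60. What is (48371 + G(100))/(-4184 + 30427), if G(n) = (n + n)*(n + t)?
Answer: 75571/26243 ≈ 2.8797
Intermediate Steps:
t = 36 (t = 96 - 60 = 36)
G(n) = 2*n*(36 + n) (G(n) = (n + n)*(n + 36) = (2*n)*(36 + n) = 2*n*(36 + n))
(48371 + G(100))/(-4184 + 30427) = (48371 + 2*100*(36 + 100))/(-4184 + 30427) = (48371 + 2*100*136)/26243 = (48371 + 27200)*(1/26243) = 75571*(1/26243) = 75571/26243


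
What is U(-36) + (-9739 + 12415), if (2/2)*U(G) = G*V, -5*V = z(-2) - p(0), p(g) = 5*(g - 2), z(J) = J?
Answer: 13668/5 ≈ 2733.6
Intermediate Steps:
p(g) = -10 + 5*g (p(g) = 5*(-2 + g) = -10 + 5*g)
V = -8/5 (V = -(-2 - (-10 + 5*0))/5 = -(-2 - (-10 + 0))/5 = -(-2 - 1*(-10))/5 = -(-2 + 10)/5 = -1/5*8 = -8/5 ≈ -1.6000)
U(G) = -8*G/5 (U(G) = G*(-8/5) = -8*G/5)
U(-36) + (-9739 + 12415) = -8/5*(-36) + (-9739 + 12415) = 288/5 + 2676 = 13668/5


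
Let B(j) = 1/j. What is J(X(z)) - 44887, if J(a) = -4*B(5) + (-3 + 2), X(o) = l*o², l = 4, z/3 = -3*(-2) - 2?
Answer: -224444/5 ≈ -44889.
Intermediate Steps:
z = 12 (z = 3*(-3*(-2) - 2) = 3*(6 - 2) = 3*4 = 12)
X(o) = 4*o²
J(a) = -9/5 (J(a) = -4/5 + (-3 + 2) = -4*⅕ - 1 = -⅘ - 1 = -9/5)
J(X(z)) - 44887 = -9/5 - 44887 = -224444/5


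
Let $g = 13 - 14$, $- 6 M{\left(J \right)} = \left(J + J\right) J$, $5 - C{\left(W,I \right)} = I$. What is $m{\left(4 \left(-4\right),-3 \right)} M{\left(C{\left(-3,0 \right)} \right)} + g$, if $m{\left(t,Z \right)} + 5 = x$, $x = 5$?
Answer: $-1$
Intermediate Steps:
$C{\left(W,I \right)} = 5 - I$
$m{\left(t,Z \right)} = 0$ ($m{\left(t,Z \right)} = -5 + 5 = 0$)
$M{\left(J \right)} = - \frac{J^{2}}{3}$ ($M{\left(J \right)} = - \frac{\left(J + J\right) J}{6} = - \frac{2 J J}{6} = - \frac{2 J^{2}}{6} = - \frac{J^{2}}{3}$)
$g = -1$ ($g = 13 - 14 = -1$)
$m{\left(4 \left(-4\right),-3 \right)} M{\left(C{\left(-3,0 \right)} \right)} + g = 0 \left(- \frac{\left(5 - 0\right)^{2}}{3}\right) - 1 = 0 \left(- \frac{\left(5 + 0\right)^{2}}{3}\right) - 1 = 0 \left(- \frac{5^{2}}{3}\right) - 1 = 0 \left(\left(- \frac{1}{3}\right) 25\right) - 1 = 0 \left(- \frac{25}{3}\right) - 1 = 0 - 1 = -1$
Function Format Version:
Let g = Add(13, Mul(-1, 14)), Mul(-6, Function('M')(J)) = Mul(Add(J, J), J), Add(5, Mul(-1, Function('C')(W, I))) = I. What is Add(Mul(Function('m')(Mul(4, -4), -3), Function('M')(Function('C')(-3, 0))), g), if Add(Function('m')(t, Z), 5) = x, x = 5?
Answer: -1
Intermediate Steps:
Function('C')(W, I) = Add(5, Mul(-1, I))
Function('m')(t, Z) = 0 (Function('m')(t, Z) = Add(-5, 5) = 0)
Function('M')(J) = Mul(Rational(-1, 3), Pow(J, 2)) (Function('M')(J) = Mul(Rational(-1, 6), Mul(Add(J, J), J)) = Mul(Rational(-1, 6), Mul(Mul(2, J), J)) = Mul(Rational(-1, 6), Mul(2, Pow(J, 2))) = Mul(Rational(-1, 3), Pow(J, 2)))
g = -1 (g = Add(13, -14) = -1)
Add(Mul(Function('m')(Mul(4, -4), -3), Function('M')(Function('C')(-3, 0))), g) = Add(Mul(0, Mul(Rational(-1, 3), Pow(Add(5, Mul(-1, 0)), 2))), -1) = Add(Mul(0, Mul(Rational(-1, 3), Pow(Add(5, 0), 2))), -1) = Add(Mul(0, Mul(Rational(-1, 3), Pow(5, 2))), -1) = Add(Mul(0, Mul(Rational(-1, 3), 25)), -1) = Add(Mul(0, Rational(-25, 3)), -1) = Add(0, -1) = -1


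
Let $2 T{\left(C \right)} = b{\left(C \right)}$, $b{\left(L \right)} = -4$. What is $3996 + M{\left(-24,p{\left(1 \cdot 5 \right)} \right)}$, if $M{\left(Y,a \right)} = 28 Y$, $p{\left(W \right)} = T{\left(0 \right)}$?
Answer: $3324$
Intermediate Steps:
$T{\left(C \right)} = -2$ ($T{\left(C \right)} = \frac{1}{2} \left(-4\right) = -2$)
$p{\left(W \right)} = -2$
$3996 + M{\left(-24,p{\left(1 \cdot 5 \right)} \right)} = 3996 + 28 \left(-24\right) = 3996 - 672 = 3324$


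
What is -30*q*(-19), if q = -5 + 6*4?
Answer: 10830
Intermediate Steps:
q = 19 (q = -5 + 24 = 19)
-30*q*(-19) = -30*19*(-19) = -570*(-19) = 10830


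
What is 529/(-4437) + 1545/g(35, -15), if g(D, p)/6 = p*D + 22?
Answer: -2817229/4463622 ≈ -0.63115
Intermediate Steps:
g(D, p) = 132 + 6*D*p (g(D, p) = 6*(p*D + 22) = 6*(D*p + 22) = 6*(22 + D*p) = 132 + 6*D*p)
529/(-4437) + 1545/g(35, -15) = 529/(-4437) + 1545/(132 + 6*35*(-15)) = 529*(-1/4437) + 1545/(132 - 3150) = -529/4437 + 1545/(-3018) = -529/4437 + 1545*(-1/3018) = -529/4437 - 515/1006 = -2817229/4463622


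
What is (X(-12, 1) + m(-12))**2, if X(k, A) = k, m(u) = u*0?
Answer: 144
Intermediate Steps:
m(u) = 0
(X(-12, 1) + m(-12))**2 = (-12 + 0)**2 = (-12)**2 = 144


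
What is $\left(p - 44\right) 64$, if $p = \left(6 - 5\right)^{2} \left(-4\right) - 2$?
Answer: $-3200$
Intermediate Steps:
$p = -6$ ($p = 1^{2} \left(-4\right) - 2 = 1 \left(-4\right) - 2 = -4 - 2 = -6$)
$\left(p - 44\right) 64 = \left(-6 - 44\right) 64 = \left(-50\right) 64 = -3200$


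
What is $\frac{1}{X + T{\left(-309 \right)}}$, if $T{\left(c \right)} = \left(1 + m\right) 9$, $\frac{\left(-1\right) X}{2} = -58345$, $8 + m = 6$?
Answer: $\frac{1}{116681} \approx 8.5704 \cdot 10^{-6}$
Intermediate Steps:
$m = -2$ ($m = -8 + 6 = -2$)
$X = 116690$ ($X = \left(-2\right) \left(-58345\right) = 116690$)
$T{\left(c \right)} = -9$ ($T{\left(c \right)} = \left(1 - 2\right) 9 = \left(-1\right) 9 = -9$)
$\frac{1}{X + T{\left(-309 \right)}} = \frac{1}{116690 - 9} = \frac{1}{116681}$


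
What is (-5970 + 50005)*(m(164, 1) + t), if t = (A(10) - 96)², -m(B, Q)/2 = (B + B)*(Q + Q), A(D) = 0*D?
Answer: 348052640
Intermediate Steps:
A(D) = 0
m(B, Q) = -8*B*Q (m(B, Q) = -2*(B + B)*(Q + Q) = -2*2*B*2*Q = -8*B*Q)
t = 9216 (t = (0 - 96)² = (-96)² = 9216)
(-5970 + 50005)*(m(164, 1) + t) = (-5970 + 50005)*(-8*164*1 + 9216) = 44035*(-1312 + 9216) = 44035*7904 = 348052640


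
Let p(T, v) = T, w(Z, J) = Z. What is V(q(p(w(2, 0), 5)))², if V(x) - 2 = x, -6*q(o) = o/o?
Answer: 121/36 ≈ 3.3611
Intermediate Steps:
q(o) = -⅙ (q(o) = -o/(6*o) = -⅙*1 = -⅙)
V(x) = 2 + x
V(q(p(w(2, 0), 5)))² = (2 - ⅙)² = (11/6)² = 121/36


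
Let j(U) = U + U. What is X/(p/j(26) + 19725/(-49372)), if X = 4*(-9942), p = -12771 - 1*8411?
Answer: 25524534048/261705851 ≈ 97.531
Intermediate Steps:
p = -21182 (p = -12771 - 8411 = -21182)
j(U) = 2*U
X = -39768
X/(p/j(26) + 19725/(-49372)) = -39768/(-21182/(2*26) + 19725/(-49372)) = -39768/(-21182/52 + 19725*(-1/49372)) = -39768/(-21182*1/52 - 19725/49372) = -39768/(-10591/26 - 19725/49372) = -39768/(-261705851/641836) = -39768*(-641836/261705851) = 25524534048/261705851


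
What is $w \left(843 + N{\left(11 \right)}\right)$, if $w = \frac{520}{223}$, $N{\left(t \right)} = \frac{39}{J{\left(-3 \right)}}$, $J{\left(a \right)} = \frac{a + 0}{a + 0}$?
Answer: $\frac{458640}{223} \approx 2056.7$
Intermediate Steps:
$J{\left(a \right)} = 1$ ($J{\left(a \right)} = \frac{a}{a} = 1$)
$N{\left(t \right)} = 39$ ($N{\left(t \right)} = \frac{39}{1} = 39 \cdot 1 = 39$)
$w = \frac{520}{223}$ ($w = 520 \cdot \frac{1}{223} = \frac{520}{223} \approx 2.3318$)
$w \left(843 + N{\left(11 \right)}\right) = \frac{520 \left(843 + 39\right)}{223} = \frac{520}{223} \cdot 882 = \frac{458640}{223}$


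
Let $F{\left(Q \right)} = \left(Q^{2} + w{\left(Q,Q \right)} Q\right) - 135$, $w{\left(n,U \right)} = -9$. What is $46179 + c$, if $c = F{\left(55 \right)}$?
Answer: $48574$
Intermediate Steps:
$F{\left(Q \right)} = -135 + Q^{2} - 9 Q$ ($F{\left(Q \right)} = \left(Q^{2} - 9 Q\right) - 135 = -135 + Q^{2} - 9 Q$)
$c = 2395$ ($c = -135 + 55^{2} - 495 = -135 + 3025 - 495 = 2395$)
$46179 + c = 46179 + 2395 = 48574$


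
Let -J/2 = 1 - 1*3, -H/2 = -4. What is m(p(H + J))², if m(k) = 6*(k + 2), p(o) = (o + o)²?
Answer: 12027024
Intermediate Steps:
H = 8 (H = -2*(-4) = 8)
J = 4 (J = -2*(1 - 1*3) = -2*(1 - 3) = -2*(-2) = 4)
p(o) = 4*o² (p(o) = (2*o)² = 4*o²)
m(k) = 12 + 6*k (m(k) = 6*(2 + k) = 12 + 6*k)
m(p(H + J))² = (12 + 6*(4*(8 + 4)²))² = (12 + 6*(4*12²))² = (12 + 6*(4*144))² = (12 + 6*576)² = (12 + 3456)² = 3468² = 12027024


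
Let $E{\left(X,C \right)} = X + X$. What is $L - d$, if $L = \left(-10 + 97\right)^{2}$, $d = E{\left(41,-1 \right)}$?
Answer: $7487$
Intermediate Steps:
$E{\left(X,C \right)} = 2 X$
$d = 82$ ($d = 2 \cdot 41 = 82$)
$L = 7569$ ($L = 87^{2} = 7569$)
$L - d = 7569 - 82 = 7487$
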